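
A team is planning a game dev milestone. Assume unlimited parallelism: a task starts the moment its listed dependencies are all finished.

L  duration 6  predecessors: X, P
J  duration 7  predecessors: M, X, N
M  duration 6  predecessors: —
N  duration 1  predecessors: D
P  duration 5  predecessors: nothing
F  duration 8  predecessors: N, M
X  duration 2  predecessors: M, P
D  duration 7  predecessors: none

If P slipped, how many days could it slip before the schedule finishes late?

D→N→F = 7+1+8 = 16 sets the makespan at 16 days.
The longest chain containing P totals 14 days.
Float = 16 − 14 = 2.

2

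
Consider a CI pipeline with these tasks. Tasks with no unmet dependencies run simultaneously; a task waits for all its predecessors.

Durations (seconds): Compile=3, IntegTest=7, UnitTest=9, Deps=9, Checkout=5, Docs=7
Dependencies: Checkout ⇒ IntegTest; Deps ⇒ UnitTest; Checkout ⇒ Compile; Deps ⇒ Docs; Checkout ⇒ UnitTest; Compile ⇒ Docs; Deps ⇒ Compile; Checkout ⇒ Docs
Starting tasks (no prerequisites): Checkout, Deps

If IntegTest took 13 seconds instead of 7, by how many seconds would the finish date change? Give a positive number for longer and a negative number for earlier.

0

Baseline: Deps→Compile→Docs = 9+3+7 = 19 → 19 seconds.
IntegTest is off the critical path — its longest chain is 12 seconds, giving 7 of slack.
The critical path is still Deps→Compile→Docs; finish is now 19 seconds.
Change in finish: 19 − 19 = +0 seconds.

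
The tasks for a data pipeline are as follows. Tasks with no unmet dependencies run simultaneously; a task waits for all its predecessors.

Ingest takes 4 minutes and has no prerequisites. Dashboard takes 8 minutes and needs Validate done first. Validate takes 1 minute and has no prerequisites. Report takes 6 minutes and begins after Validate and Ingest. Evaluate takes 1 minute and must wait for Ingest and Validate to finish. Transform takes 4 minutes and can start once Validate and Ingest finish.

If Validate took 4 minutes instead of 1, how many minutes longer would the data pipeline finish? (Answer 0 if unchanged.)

Critical path before the change: Ingest→Report = 4+6 = 10 giving 10 minutes.
The longest path through Validate is only 9 minutes, so Validate has float 1.
The binding chain switches to Validate→Dashboard = 4+8 = 12; finish 12 minutes.
Change in finish: 12 − 10 = +2 minutes.

2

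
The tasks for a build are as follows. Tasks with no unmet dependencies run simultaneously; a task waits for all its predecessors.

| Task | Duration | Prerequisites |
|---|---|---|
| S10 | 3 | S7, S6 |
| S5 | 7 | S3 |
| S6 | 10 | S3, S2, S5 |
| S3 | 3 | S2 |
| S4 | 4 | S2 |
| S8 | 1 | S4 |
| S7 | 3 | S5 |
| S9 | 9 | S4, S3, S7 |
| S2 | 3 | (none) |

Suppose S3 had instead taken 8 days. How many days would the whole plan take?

31

Critical path before the change: S2→S3→S5→S6→S10 = 3+3+7+10+3 = 26 giving 26 days.
S3 is on the critical path; changing it to 8 makes that path 31 days.
The critical path is still S2→S3→S5→S6→S10; finish is now 31 days.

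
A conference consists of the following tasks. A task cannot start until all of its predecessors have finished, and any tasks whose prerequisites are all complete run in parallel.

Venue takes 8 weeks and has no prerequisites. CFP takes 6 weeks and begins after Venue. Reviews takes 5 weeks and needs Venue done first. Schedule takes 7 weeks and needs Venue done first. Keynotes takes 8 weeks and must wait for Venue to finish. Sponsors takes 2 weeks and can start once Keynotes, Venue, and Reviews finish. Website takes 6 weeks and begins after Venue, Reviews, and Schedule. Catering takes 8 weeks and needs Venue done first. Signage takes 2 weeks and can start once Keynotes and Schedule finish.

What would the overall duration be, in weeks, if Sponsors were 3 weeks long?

21

As given, the longest chain is Venue→Schedule→Website = 8+7+6 = 21, so the finish is 21 weeks.
The longest path through Sponsors is only 18 weeks, so Sponsors has float 3.
No other chain overtakes it, so the finish is 21 weeks.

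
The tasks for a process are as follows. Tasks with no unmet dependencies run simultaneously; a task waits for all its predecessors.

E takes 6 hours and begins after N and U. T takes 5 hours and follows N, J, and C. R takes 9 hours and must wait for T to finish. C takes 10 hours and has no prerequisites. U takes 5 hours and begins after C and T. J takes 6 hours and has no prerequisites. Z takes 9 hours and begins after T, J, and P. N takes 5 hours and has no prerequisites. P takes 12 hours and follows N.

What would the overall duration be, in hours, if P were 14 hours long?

Critical path before the change: N→P→Z = 5+12+9 = 26 giving 26 hours.
P is on the critical path; changing it to 14 makes that path 28 hours.
The critical path is still N→P→Z; finish is now 28 hours.

28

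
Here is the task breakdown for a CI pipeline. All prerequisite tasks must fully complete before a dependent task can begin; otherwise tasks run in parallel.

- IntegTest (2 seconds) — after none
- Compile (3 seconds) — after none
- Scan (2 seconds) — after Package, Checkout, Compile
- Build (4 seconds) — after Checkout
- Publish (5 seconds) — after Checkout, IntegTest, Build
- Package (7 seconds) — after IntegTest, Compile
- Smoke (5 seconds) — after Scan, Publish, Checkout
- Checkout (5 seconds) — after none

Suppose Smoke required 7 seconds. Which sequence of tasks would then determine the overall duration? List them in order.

Checkout, Build, Publish, Smoke

Actual critical path: Checkout→Build→Publish→Smoke = 5+4+5+5 = 19 ⇒ 19 seconds.
Smoke is on the critical path; changing it to 7 makes that path 21 seconds.
That remains the longest chain; total 21 seconds.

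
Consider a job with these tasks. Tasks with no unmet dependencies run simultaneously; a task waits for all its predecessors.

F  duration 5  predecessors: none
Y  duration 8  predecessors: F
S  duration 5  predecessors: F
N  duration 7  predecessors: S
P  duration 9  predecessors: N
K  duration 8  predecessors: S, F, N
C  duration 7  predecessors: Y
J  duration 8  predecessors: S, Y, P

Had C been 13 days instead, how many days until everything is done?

34

Actual critical path: F→S→N→P→J = 5+5+7+9+8 = 34 ⇒ 34 days.
The longest path through C is only 20 days, so C has float 14.
No other chain overtakes it, so the finish is 34 days.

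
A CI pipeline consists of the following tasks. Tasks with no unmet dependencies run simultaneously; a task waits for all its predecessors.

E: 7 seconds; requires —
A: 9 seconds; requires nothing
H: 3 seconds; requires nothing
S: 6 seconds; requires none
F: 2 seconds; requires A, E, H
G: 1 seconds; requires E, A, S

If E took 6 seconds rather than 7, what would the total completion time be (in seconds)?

11

As given, the longest chain is A→F = 9+2 = 11, so the finish is 11 seconds.
E has 2 seconds of float (longest path through it is 9).
No other chain overtakes it, so the finish is 11 seconds.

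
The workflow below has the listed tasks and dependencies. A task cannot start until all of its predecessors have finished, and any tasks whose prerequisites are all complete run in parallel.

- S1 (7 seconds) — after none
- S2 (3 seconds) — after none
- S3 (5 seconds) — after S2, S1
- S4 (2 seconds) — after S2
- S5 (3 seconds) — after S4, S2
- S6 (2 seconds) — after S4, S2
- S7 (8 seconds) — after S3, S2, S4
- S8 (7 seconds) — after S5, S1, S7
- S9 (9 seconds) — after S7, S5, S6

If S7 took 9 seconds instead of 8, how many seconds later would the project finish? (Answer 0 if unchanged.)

Critical path before the change: S1→S3→S7→S9 = 7+5+8+9 = 29 giving 29 seconds.
S7 lies on that path, so at 9 seconds the path becomes 30 seconds.
No other chain overtakes it, so the finish is 30 seconds.
Change in finish: 30 − 29 = +1 seconds.

1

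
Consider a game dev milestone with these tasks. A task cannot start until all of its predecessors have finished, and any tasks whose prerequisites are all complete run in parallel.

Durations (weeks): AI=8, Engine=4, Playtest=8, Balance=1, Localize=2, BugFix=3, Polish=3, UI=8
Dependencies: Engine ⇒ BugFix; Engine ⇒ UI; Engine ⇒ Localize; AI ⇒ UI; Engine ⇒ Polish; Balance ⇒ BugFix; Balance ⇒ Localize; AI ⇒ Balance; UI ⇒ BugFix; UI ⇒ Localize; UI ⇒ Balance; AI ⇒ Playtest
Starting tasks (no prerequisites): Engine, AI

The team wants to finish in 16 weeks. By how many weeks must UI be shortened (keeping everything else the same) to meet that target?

Current finish: 20 weeks; target: 16.
UI is on every critical path, so each week cut from UI cuts the finish by one (this holds down to a finish of 16).
Need 20 − 16 = 4 weeks off UI → UI becomes 4 weeks, finish becomes 16.

4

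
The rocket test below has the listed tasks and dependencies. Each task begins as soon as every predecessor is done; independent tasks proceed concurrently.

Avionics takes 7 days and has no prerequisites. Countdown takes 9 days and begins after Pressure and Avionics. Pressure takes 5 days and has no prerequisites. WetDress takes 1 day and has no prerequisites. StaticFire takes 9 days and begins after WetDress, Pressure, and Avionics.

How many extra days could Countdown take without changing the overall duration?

The longest chain is Avionics→StaticFire = 7+9 = 16; overall finish 16 days.
Countdown finishes as early as 16 and must finish by 16.
So Countdown can slip 16 − 16 = 0 days.

0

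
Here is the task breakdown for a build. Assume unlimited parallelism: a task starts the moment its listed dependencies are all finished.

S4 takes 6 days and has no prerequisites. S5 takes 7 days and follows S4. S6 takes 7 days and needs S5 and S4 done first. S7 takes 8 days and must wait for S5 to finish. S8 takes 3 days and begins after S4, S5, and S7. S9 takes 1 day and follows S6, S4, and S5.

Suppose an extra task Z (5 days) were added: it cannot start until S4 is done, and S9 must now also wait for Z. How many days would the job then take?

Originally the job takes 24 days.
With Z inserted, S9 now waits for max(S6, S4, S5, Z).
New critical path: S4→S5→S7→S8 = 6+7+8+3 = 24 ⇒ 24 days.

24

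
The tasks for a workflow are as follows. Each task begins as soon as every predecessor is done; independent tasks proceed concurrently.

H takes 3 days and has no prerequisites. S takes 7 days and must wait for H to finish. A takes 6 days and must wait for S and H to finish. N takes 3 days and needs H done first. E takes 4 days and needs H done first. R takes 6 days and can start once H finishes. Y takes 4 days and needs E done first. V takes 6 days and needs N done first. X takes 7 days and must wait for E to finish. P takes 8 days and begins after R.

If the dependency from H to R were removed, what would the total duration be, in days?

Before: longest chain H→R→P = 3+6+8 = 17, finish 17.
Without H→R, R's earliest start moves from 3 to 0.
New critical path: H→S→A = 3+7+6 = 16 ⇒ 16 days.

16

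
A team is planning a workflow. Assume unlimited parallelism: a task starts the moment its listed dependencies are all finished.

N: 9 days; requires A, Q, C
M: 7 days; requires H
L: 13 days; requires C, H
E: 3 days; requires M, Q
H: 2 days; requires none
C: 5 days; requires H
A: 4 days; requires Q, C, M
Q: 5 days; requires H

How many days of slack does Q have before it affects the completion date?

2

The longest chain is H→M→A→N = 2+7+4+9 = 22; overall finish 22 days.
Longest path through Q: 20 days (earliest finish 7, latest finish 9).
Slack of Q = 4 − 2 = 2 days.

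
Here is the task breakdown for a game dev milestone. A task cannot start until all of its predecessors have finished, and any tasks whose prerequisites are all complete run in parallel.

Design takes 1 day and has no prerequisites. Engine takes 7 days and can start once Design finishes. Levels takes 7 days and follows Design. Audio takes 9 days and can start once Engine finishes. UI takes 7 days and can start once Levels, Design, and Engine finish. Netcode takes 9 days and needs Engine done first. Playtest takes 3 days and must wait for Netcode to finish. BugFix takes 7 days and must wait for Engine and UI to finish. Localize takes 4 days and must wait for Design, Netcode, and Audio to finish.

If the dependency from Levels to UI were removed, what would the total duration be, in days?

Before: longest chain Design→Engine→UI→BugFix = 1+7+7+7 = 22, finish 22.
Dropping Levels→UI doesn't change UI's earliest start (8); another predecessor still binds.
The longest chain is now Design→Engine→UI→BugFix = 1+7+7+7 = 22, so the plan takes 22 days.

22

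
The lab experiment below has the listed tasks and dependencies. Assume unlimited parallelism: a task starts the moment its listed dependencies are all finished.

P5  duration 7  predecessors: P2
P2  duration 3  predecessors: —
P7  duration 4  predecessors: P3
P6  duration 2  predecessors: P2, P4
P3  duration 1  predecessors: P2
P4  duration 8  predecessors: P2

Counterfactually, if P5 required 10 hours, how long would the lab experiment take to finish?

13

As given, the longest chain is P2→P4→P6 = 3+8+2 = 13, so the finish is 13 hours.
P5 is off the critical path — its longest chain is 10 hours, giving 3 of slack.
The critical path is still P2→P4→P6; finish is now 13 hours.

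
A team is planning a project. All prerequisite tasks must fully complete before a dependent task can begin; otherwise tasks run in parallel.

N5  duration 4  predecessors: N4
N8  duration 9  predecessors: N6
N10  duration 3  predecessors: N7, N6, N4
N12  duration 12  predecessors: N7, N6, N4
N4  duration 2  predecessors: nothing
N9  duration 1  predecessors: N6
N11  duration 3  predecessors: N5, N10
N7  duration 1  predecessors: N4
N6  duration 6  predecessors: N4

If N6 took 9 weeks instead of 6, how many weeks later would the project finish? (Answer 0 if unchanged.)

Baseline: N4→N6→N12 = 2+6+12 = 20 → 20 weeks.
N6 is on the critical path; changing it to 9 makes that path 23 weeks.
No other chain overtakes it, so the finish is 23 weeks.
Change in finish: 23 − 20 = +3 weeks.

3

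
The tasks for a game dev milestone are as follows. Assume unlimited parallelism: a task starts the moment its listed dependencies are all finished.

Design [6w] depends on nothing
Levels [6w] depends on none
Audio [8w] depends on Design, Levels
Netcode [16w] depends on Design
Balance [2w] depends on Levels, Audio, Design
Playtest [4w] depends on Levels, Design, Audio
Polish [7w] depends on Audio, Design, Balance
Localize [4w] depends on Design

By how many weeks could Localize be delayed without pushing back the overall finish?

The longest chain is Design→Audio→Balance→Polish = 6+8+2+7 = 23; overall finish 23 weeks.
Longest path through Localize: 10 weeks (earliest finish 10, latest finish 23).
Slack of Localize = 19 − 6 = 13 weeks.

13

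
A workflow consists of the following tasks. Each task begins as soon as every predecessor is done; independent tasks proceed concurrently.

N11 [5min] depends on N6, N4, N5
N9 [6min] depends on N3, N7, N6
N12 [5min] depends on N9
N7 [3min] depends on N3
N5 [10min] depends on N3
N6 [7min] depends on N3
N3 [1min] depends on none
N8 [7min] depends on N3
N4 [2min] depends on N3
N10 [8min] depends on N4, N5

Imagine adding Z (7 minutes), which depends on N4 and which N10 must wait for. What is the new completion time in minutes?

19

Originally the schedule takes 19 minutes.
With Z inserted, N10 now waits for max(N4, N5, Z).
New critical path: N3→N5→N10 = 1+10+8 = 19 ⇒ 19 minutes.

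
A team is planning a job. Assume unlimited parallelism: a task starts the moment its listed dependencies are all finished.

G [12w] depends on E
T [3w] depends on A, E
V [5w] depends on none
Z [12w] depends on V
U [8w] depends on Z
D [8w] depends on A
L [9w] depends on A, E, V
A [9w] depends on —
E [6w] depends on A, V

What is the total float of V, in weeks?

A→E→G = 9+6+12 = 27 sets the makespan at 27 weeks.
V finishes as early as 5 and must finish by 7.
Float = 27 − 25 = 2.

2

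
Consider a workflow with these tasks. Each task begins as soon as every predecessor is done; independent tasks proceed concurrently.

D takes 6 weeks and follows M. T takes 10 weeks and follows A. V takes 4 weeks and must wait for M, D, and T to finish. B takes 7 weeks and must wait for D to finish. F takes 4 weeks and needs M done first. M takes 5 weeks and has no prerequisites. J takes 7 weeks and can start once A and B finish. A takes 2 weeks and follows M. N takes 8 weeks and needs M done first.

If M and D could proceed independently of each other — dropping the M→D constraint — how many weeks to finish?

21

Original critical path: M→D→B→J = 5+6+7+7 = 25 ⇒ 25 weeks.
Without M→D, D's earliest start moves from 5 to 0.
After: M→A→T→V = 5+2+10+4 = 21 → 21 weeks.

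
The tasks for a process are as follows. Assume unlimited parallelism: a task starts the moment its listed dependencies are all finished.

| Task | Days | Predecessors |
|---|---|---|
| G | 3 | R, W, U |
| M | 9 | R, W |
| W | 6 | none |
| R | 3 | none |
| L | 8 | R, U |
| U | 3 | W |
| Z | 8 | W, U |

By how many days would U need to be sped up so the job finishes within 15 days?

2

Current finish: 17 days; target: 15.
U is on every critical path, so each day cut from U cuts the finish by one (this holds down to a finish of 15).
Need 17 − 15 = 2 days off U → U becomes 1 day, finish becomes 15.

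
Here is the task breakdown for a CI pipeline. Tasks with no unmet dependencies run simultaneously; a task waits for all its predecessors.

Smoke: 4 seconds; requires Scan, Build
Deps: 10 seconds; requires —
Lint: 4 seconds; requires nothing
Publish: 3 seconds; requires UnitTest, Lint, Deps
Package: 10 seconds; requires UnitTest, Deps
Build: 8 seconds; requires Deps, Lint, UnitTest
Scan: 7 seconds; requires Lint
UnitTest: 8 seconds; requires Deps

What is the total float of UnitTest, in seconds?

The longest chain is Deps→UnitTest→Build→Smoke = 10+8+8+4 = 30; overall finish 30 seconds.
UnitTest finishes as early as 18 and must finish by 18.
So UnitTest can slip 18 − 18 = 0 seconds.

0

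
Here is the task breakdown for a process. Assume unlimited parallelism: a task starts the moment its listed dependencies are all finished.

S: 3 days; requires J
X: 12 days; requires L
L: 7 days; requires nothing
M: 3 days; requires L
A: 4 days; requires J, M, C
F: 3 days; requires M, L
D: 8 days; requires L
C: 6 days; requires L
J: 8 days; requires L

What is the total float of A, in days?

Critical path: L→X = 7+12 = 19, so the finish is 19 days.
The longest chain containing A totals 19 days.
Float = 19 − 19 = 0.

0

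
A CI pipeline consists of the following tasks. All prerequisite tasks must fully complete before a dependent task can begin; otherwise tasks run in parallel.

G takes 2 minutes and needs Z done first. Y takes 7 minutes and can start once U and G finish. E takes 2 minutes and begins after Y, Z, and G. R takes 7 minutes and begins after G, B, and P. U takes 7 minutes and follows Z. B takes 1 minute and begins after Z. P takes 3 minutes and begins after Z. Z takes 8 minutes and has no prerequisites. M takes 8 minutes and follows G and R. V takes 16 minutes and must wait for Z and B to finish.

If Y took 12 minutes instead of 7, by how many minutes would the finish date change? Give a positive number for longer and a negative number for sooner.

As given, the longest chain is Z→P→R→M = 8+3+7+8 = 26, so the finish is 26 minutes.
The longest path through Y is only 24 minutes, so Y has float 2.
Now Z→U→Y→E = 8+7+12+2 = 29 is longest, so the finish becomes 29 minutes.
Change in finish: 29 − 26 = +3 minutes.

3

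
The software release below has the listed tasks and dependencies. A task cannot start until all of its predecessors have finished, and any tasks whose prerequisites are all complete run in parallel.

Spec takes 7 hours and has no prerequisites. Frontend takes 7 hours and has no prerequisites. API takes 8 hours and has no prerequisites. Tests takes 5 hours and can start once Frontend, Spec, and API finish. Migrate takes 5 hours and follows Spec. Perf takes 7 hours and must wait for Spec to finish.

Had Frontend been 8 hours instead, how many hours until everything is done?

14

Baseline: Spec→Perf = 7+7 = 14 → 14 hours.
Frontend is off the critical path — its longest chain is 12 hours, giving 2 of slack.
That remains the longest chain; total 14 hours.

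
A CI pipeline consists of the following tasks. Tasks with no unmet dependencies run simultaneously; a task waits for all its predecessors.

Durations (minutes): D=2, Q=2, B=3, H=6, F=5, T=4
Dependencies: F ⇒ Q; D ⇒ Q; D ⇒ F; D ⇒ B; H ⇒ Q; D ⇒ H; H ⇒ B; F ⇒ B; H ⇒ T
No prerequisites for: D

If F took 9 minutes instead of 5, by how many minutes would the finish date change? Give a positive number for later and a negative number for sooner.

Actual critical path: D→H→T = 2+6+4 = 12 ⇒ 12 minutes.
F is off the critical path — its longest chain is 10 minutes, giving 2 of slack.
The binding chain switches to D→F→B = 2+9+3 = 14; finish 14 minutes.
Change in finish: 14 − 12 = +2 minutes.

2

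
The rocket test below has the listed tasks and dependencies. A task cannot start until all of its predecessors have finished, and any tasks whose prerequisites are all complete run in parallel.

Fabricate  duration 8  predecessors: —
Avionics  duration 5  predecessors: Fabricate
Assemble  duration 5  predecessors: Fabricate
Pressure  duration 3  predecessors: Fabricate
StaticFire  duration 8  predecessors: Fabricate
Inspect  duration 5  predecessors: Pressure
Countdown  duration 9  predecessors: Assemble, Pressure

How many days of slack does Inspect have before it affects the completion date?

Fabricate→Assemble→Countdown = 8+5+9 = 22 sets the makespan at 22 days.
Inspect finishes as early as 16 and must finish by 22.
Float = 22 − 16 = 6.

6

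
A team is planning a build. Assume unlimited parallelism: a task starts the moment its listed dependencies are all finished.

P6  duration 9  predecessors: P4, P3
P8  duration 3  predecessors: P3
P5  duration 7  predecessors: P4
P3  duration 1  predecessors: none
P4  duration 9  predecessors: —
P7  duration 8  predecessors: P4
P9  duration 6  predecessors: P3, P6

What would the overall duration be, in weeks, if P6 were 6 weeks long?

21

Actual critical path: P4→P6→P9 = 9+9+6 = 24 ⇒ 24 weeks.
Since P6 is critical, the -3 change carries straight to that chain (now 21 weeks).
That remains the longest chain; total 21 weeks.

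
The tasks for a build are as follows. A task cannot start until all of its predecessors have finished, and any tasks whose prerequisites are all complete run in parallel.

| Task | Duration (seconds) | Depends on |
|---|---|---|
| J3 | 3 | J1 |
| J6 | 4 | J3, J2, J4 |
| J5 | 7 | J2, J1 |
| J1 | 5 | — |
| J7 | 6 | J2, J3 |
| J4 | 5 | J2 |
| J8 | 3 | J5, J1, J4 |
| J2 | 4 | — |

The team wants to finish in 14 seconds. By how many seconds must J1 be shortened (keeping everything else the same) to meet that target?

1

Current finish: 15 seconds; target: 14.
J1 is on every critical path, so each second cut from J1 cuts the finish by one (this holds down to a finish of 14).
Need 15 − 14 = 1 second off J1 → J1 becomes 4 seconds, finish becomes 14.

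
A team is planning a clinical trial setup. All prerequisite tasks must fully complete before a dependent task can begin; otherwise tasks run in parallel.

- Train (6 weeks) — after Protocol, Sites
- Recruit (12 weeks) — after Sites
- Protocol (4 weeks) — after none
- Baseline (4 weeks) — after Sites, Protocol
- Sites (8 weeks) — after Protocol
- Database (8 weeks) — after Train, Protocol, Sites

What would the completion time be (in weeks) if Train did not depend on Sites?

24

Original critical path: Protocol→Sites→Train→Database = 4+8+6+8 = 26 ⇒ 26 weeks.
Without Sites→Train, Train's earliest start moves from 12 to 4.
New critical path: Protocol→Sites→Recruit = 4+8+12 = 24 ⇒ 24 weeks.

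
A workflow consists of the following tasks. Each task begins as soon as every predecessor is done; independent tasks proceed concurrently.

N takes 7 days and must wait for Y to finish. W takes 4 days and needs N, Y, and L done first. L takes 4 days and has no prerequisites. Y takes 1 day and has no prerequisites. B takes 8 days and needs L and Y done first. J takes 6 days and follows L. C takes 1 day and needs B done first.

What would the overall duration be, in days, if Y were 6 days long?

As given, the longest chain is L→B→C = 4+8+1 = 13, so the finish is 13 days.
Y has 1 day of float (longest path through it is 12).
Now Y→N→W = 6+7+4 = 17 is longest, so the finish becomes 17 days.

17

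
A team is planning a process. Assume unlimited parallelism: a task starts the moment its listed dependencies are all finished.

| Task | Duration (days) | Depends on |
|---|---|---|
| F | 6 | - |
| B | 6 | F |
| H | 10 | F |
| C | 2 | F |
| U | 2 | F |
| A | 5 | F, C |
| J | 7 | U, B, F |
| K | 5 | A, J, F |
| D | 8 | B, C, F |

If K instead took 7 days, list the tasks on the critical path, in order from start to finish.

Critical path before the change: F→B→J→K = 6+6+7+5 = 24 giving 24 days.
Since K is critical, the +2 change carries straight to that chain (now 26 days).
No other chain overtakes it, so the finish is 26 days.

F, B, J, K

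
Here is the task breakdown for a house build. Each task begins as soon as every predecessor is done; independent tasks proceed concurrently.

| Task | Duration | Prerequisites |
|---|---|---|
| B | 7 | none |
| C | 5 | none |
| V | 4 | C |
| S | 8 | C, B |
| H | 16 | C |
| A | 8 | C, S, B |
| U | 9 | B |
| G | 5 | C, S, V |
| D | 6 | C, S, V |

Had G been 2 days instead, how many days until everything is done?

Actual critical path: B→S→A = 7+8+8 = 23 ⇒ 23 days.
G has 3 days of float (longest path through it is 20).
The critical path is still B→S→A; finish is now 23 days.

23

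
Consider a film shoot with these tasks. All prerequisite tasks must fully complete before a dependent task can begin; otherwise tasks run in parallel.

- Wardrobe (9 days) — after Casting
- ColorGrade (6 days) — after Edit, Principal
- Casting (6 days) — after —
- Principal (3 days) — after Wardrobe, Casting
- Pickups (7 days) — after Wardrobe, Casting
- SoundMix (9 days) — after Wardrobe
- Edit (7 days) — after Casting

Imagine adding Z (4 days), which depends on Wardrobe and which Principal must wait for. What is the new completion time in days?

Originally the job takes 24 days.
With Z inserted, Principal now waits for max(Wardrobe, Casting, Z).
New critical path: Casting→Wardrobe→Z→Principal→ColorGrade = 6+9+4+3+6 = 28 ⇒ 28 days.

28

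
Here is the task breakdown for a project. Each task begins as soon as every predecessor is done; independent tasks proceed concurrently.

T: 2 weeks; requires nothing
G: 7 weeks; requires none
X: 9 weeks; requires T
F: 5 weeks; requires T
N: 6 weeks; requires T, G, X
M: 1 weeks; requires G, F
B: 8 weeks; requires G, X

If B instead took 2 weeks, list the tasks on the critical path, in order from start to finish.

T, X, N

Actual critical path: T→X→B = 2+9+8 = 19 ⇒ 19 weeks.
Since B is critical, the -6 change carries straight to that chain (now 13 weeks).
The binding chain switches to T→X→N = 2+9+6 = 17; finish 17 weeks.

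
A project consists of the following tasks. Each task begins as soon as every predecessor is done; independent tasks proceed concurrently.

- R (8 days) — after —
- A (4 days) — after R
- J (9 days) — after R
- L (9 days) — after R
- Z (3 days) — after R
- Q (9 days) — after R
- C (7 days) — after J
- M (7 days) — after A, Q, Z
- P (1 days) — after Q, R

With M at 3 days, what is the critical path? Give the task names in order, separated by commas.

R, J, C

The binding path is R→Q→M = 8+9+7 = 24; finish at 24 days.
Since M is critical, the -4 change carries straight to that chain (now 20 days).
New critical path: R→J→C = 8+9+7 = 24 ⇒ 24 days.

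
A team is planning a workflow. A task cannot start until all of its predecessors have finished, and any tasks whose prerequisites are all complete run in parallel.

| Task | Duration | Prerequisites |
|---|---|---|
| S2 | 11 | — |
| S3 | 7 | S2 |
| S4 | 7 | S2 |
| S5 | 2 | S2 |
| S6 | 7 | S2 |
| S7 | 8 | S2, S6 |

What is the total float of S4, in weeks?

S2→S6→S7 = 11+7+8 = 26 sets the makespan at 26 weeks.
Longest path through S4: 18 weeks (earliest finish 18, latest finish 26).
So S4 can slip 26 − 18 = 8 weeks.

8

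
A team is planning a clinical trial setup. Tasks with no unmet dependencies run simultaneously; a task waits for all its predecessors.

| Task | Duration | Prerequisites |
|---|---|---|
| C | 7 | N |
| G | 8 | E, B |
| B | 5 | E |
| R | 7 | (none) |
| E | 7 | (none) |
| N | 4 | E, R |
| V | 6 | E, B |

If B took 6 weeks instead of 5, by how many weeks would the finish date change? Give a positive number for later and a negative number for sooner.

Baseline: E→B→G = 7+5+8 = 20 → 20 weeks.
B is on the critical path; changing it to 6 makes that path 21 weeks.
That remains the longest chain; total 21 weeks.
Change in finish: 21 − 20 = +1 weeks.

1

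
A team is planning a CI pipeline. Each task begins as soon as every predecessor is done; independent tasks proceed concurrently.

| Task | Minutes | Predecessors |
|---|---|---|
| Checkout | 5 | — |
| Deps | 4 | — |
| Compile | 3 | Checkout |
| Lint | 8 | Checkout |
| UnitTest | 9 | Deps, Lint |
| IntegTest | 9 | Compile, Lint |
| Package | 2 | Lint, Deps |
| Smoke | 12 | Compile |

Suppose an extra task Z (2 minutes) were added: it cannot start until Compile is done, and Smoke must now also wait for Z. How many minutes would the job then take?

Originally the job takes 22 minutes.
With Z inserted, Smoke now waits for max(Compile, Z).
New critical path: Checkout→Compile→Z→Smoke = 5+3+2+12 = 22 ⇒ 22 minutes.

22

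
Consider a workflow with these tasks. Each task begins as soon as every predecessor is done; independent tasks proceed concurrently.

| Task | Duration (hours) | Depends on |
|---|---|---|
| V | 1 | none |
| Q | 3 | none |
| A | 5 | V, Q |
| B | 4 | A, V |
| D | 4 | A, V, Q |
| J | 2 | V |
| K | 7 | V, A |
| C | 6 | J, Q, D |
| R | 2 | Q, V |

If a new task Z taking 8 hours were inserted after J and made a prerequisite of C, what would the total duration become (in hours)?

18

Originally the workflow takes 18 hours.
With Z inserted, C now waits for max(J, Q, D, Z).
New critical path: Q→A→D→C = 3+5+4+6 = 18 ⇒ 18 hours.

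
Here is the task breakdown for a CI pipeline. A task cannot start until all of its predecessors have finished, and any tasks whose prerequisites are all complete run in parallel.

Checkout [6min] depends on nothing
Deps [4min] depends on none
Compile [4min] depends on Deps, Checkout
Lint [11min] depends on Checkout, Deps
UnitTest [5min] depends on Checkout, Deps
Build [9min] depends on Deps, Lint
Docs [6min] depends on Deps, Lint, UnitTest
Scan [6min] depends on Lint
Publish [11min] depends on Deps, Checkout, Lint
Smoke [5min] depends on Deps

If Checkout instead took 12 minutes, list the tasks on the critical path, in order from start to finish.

Actual critical path: Checkout→Lint→Publish = 6+11+11 = 28 ⇒ 28 minutes.
Checkout lies on that path, so at 12 minutes the path becomes 34 minutes.
That remains the longest chain; total 34 minutes.

Checkout, Lint, Publish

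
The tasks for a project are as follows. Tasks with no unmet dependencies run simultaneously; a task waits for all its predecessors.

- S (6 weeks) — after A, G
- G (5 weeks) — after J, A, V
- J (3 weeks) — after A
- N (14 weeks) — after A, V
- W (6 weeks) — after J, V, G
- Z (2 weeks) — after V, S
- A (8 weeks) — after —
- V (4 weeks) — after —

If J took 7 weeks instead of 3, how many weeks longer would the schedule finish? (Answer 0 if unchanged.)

4

As given, the longest chain is A→J→G→S→Z = 8+3+5+6+2 = 24, so the finish is 24 weeks.
J lies on that path, so at 7 weeks the path becomes 28 weeks.
The critical path is still A→J→G→S→Z; finish is now 28 weeks.
Change in finish: 28 − 24 = +4 weeks.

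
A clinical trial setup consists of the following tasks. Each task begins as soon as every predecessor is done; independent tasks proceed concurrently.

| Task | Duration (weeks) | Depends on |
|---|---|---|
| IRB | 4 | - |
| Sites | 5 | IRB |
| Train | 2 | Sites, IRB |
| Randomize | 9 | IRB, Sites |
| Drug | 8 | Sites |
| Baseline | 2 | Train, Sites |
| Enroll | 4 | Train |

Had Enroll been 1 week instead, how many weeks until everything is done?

As given, the longest chain is IRB→Sites→Randomize = 4+5+9 = 18, so the finish is 18 weeks.
Enroll has 3 weeks of float (longest path through it is 15).
The critical path is still IRB→Sites→Randomize; finish is now 18 weeks.

18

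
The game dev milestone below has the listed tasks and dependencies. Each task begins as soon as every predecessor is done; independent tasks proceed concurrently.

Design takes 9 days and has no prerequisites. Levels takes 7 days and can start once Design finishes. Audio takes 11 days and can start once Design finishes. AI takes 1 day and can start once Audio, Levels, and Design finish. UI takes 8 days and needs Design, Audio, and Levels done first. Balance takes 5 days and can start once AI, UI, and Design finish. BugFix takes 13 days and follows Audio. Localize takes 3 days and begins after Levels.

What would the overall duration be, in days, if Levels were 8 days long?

33

The binding path is Design→Audio→UI→Balance = 9+11+8+5 = 33; finish at 33 days.
Levels has 4 days of float (longest path through it is 29).
That remains the longest chain; total 33 days.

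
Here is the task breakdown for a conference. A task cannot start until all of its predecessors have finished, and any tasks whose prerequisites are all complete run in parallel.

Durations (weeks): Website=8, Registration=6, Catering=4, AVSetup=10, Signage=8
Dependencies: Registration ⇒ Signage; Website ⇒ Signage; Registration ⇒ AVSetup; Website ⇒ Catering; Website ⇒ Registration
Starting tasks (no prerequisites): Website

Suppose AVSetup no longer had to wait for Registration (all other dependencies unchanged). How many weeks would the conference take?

22

With the dependency in place, Website→Registration→AVSetup = 8+6+10 = 24 sets the finish at 24 weeks.
Without Registration→AVSetup, AVSetup's earliest start moves from 14 to 0.
After: Website→Registration→Signage = 8+6+8 = 22 → 22 weeks.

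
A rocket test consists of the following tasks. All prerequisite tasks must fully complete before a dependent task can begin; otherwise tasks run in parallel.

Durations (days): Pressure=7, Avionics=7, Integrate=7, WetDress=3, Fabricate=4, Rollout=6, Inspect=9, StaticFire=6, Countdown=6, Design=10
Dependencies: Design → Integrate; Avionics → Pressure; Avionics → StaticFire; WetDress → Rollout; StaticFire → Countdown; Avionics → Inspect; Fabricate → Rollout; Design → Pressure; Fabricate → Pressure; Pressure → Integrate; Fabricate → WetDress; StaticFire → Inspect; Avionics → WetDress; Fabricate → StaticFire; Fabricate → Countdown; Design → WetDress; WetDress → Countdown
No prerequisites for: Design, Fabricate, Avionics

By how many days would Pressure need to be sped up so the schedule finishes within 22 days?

2

Current finish: 24 days; target: 22.
Pressure is on every critical path, so each day cut from Pressure cuts the finish by one (this holds down to a finish of 22).
Need 24 − 22 = 2 days off Pressure → Pressure becomes 5 days, finish becomes 22.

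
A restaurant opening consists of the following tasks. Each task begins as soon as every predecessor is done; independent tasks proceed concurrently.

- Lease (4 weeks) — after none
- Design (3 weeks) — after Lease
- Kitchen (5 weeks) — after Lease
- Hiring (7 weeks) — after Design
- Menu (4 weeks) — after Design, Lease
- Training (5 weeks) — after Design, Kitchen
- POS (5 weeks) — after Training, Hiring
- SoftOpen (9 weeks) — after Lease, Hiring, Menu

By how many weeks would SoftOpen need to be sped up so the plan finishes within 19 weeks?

4

Current finish: 23 weeks; target: 19.
SoftOpen is on every critical path, so each week cut from SoftOpen cuts the finish by one (this holds down to a finish of 19).
Need 23 − 19 = 4 weeks off SoftOpen → SoftOpen becomes 5 weeks, finish becomes 19.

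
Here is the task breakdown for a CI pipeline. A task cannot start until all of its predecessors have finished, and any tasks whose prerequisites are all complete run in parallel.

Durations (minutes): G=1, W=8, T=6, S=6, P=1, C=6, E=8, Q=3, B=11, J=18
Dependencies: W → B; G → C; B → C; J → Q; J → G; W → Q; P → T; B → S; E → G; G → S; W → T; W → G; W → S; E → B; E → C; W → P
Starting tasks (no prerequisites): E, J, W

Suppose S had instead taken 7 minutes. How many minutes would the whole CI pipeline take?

Baseline: E→B→S = 8+11+6 = 25 → 25 minutes.
Since S is critical, the +1 change carries straight to that chain (now 26 minutes).
The critical path is still E→B→S; finish is now 26 minutes.

26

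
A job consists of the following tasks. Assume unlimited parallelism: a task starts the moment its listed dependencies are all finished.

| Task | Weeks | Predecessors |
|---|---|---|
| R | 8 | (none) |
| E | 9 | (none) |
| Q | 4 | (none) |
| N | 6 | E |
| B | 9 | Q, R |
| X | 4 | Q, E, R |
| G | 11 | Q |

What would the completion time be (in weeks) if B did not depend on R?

15

Original critical path: R→B = 8+9 = 17 ⇒ 17 weeks.
Without R→B, B's earliest start moves from 8 to 4.
The longest chain is now E→N = 9+6 = 15, so the plan takes 15 weeks.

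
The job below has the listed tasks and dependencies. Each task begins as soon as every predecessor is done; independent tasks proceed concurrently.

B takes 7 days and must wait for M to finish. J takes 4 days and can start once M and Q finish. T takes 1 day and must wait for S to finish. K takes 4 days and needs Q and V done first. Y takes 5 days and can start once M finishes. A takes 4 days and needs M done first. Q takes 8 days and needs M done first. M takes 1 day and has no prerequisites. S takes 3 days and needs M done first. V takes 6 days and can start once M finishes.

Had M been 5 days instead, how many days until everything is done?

Actual critical path: M→Q→J = 1+8+4 = 13 ⇒ 13 days.
M lies on that path, so at 5 days the path becomes 17 days.
That remains the longest chain; total 17 days.

17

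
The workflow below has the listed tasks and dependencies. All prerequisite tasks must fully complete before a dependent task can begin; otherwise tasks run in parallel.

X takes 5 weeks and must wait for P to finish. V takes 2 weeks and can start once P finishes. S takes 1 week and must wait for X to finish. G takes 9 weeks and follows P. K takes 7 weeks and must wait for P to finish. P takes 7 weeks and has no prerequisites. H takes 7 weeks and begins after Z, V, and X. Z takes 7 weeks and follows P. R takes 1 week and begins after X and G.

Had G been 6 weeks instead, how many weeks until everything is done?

21

As given, the longest chain is P→Z→H = 7+7+7 = 21, so the finish is 21 weeks.
G is off the critical path — its longest chain is 17 weeks, giving 4 of slack.
No other chain overtakes it, so the finish is 21 weeks.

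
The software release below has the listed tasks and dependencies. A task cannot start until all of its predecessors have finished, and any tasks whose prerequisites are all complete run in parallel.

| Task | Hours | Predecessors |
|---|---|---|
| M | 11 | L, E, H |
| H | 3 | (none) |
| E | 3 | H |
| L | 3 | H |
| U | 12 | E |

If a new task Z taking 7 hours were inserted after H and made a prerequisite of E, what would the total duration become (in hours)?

Originally the schedule takes 18 hours.
With Z inserted, E now waits for max(H, Z).
New critical path: H→Z→E→U = 3+7+3+12 = 25 ⇒ 25 hours.

25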